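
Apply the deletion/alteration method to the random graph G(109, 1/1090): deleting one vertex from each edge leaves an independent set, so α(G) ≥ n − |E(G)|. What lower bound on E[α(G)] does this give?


E[|E(G)|] = C(109, 2)·p = 5886 · (1/1090) = 27/5.
E[α(G)] ≥ n − E[|E(G)|] = 109 − 27/5 = 518/5.
Numerically: ≈ 103.600.
(This is only a lower bound; the true E[α(G)] may be larger.)

E[α(G)] ≥ 518/5 ≈ 103.600.


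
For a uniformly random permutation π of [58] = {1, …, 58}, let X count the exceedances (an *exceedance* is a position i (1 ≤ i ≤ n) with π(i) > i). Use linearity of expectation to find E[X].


Write X = Σ_{i=1}^{58} X_i, where X_i = 1_{π(i) > i}.
For each fixed i, π(i) is uniform over {1, …, 58} (marginal of a uniform permutation), so P[π(i) > i] = (n − i)/n. Summing: Σ_{i=1}^{58} (n − i)/n = (0 + 1 + … + 57)/58 = 58(58 − 1)/(2·58) = (58 − 1)/2.
Hence E[X] = Σ_{i=1}^{58} (58 − i)/58 = 57/2 ≈ 28.500.

E[X] = 57/2 = 28.500.


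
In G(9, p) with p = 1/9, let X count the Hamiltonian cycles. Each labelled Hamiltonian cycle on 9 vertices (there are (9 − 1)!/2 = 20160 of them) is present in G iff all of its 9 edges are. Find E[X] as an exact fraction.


K_9 has (9 − 1)!/2 = 20160 labelled Hamiltonian cycles.
For each such Hamiltonian cycle H, let X_H = 1 if all 9 edges of H are present in G. Then P[X_H = 1] = p^{9} = (1/9)^{9} = 1/387420489.
By linearity: E[X] = Σ_H E[X_H] = 20160 · p^{9} = 20160 · 1/387420489 = 2240/43046721.
Numerically: E[X] ≈ 5.20365e-05.

E[X] = 20160 · (1/9)^{9} = 2240/43046721 ≈ 5.20365e-05.


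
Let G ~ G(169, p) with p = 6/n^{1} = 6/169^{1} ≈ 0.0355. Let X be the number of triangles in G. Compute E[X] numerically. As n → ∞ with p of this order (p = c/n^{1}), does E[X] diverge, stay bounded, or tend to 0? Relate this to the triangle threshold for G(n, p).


Number of potential triangles: C(169, 3) = 790244.
Each occurs with probability p³ ≈ (0.0355)³ ≈ 4.475006e-05.
By linearity: E[X] = C(169, 3)·p³ ≈ 790244 · 4.475006e-05 ≈ 35.3635.
Here α = 1, so p = 6/n is exactly at the triangle threshold p ~ 1/n. Asymptotically E[X] → c³/6 = 6³/6 = 36 ≈ 36.0000, a bounded constant. In this regime the triangle count is asymptotically Poisson(c³/6).

E[X] ≈ 35.3635; in regime p = Θ(1/n^{1}) E[X] stays bounded (at the triangle threshold p ~ 1/n).


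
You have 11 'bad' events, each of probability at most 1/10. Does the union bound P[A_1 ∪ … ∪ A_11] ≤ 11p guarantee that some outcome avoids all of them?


Union bound: P[∪_{i=1}^{11} A_i] ≤ Σ_i P[A_i] ≤ 11·p = 11·(1/10) = 11/10.
Numerically: 11/10 ≈ 1.10000.
Is 11/10 < 1? NO.
Since the bound 11/10 is ≥ 1, the union bound is uninformative here; it does NOT by itself certify existence.

11·p = 11/10 ≈ 1.10000; existence NOT certified by the union bound.


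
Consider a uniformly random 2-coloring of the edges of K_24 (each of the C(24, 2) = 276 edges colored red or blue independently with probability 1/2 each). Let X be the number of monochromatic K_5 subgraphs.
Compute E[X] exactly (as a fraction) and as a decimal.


Let X = Σ_S X_S over the C(24, 5) = 42504 subsets S of size 5, where X_S = 1 if the K_5 on S is monochromatic.
For a fixed S, the K_5 on S has C(5, 2) = 10 edges. P[all 10 edges red] = (1/2)^10, and likewise for blue, so P[monochromatic] = 2·(1/2)^10 = 2^{1 − 10} = 1/512.
By linearity of expectation: E[X] = C(24, 5) · 2^{1 − 10} = 42504 · 1/512 = 5313/64.
Numerically: E[X] ≈ 83.0156.

E[X] = C(24,5)·2^(1−C(5,2)) = 5313/64 ≈ 83.0156.


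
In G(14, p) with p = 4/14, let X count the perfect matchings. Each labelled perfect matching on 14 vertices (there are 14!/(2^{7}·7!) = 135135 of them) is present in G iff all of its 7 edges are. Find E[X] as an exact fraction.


K_14 has 14!/(2^{7}·7!) = 135135 labelled perfect matchings.
For each such perfect matching H, let X_H = 1 if all 7 edges of H are present in G. Then P[X_H = 1] = p^{7} = (2/7)^{7} = 128/823543.
By linearity of expectation: E[X] = Σ_H E[X_H] = 135135 · p^{7} = 135135 · 128/823543 = 2471040/117649.
Numerically: E[X] ≈ 21.003.

E[X] = 135135 · (2/7)^{7} = 2471040/117649 ≈ 21.003.


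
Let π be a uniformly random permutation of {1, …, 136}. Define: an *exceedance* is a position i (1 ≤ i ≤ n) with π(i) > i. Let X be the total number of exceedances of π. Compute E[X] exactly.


Write X = Σ_{i=1}^{136} X_i, where X_i = 1_{π(i) > i}.
For each fixed i, π(i) is uniform over {1, …, 136} (marginal of a uniform permutation), so P[π(i) > i] = (n − i)/n. Summing: Σ_{i=1}^{136} (n − i)/n = (0 + 1 + … + 135)/136 = 136(136 − 1)/(2·136) = (136 − 1)/2.
Hence E[X] = Σ_{i=1}^{136} (136 − i)/136 = 135/2 ≈ 67.500000.

E[X] = 135/2 = 67.500000.


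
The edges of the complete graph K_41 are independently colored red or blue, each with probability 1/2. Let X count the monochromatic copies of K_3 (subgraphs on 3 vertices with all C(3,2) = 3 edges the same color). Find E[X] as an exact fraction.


Let X = Σ_S X_S over the C(41, 3) = 10660 subsets S of size 3, where X_S = 1 if the K_3 on S is monochromatic.
For a fixed S, the K_3 on S has C(3, 2) = 3 edges. P[all 3 edges red] = (1/2)^3, and likewise for blue, so P[monochromatic] = 2·(1/2)^3 = 2^{1 − 3} = 1/4.
By linearity: E[X] = C(41, 3) · 2^{1 − 3} = 10660 · 1/4 = 2665.
Numerically: E[X] ≈ 2665.000000.

E[X] = C(41,3)·2^(1−C(3,2)) = 2665 ≈ 2665.000000.


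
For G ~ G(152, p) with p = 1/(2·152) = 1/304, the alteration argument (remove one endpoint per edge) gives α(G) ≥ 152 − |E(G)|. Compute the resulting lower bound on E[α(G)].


E[|E(G)|] = C(152, 2)·p = 11476 · (1/304) = 151/4.
E[α(G)] ≥ n − E[|E(G)|] = 152 − 151/4 = 457/4.
Numerically: ≈ 114.25000.
(This is only a lower bound; the true E[α(G)] may be larger.)

E[α(G)] ≥ 457/4 ≈ 114.25000.


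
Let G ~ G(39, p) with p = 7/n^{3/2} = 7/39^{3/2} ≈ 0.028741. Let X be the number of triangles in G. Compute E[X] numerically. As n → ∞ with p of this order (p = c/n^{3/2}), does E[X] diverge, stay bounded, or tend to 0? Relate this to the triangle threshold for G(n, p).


Number of potential triangles: C(39, 3) = 9139.
Each occurs with probability p³ ≈ (0.028741)³ ≈ 2.3741239e-05.
By linearity: E[X] = C(39, 3)·p³ ≈ 9139 · 2.3741239e-05 ≈ 0.21697.
Since α = 3/2 > 1, p = c/n^{3/2} = o(1/n) is below the triangle threshold p ~ 1/n. Asymptotically E[X] ~ (c³/6)·n^{3(1−α)} = (7³/6)·n^{-1.5} → 0, so by Markov's inequality G has no triangles w.h.p.

E[X] ≈ 0.21697; in regime p = Θ(1/n^{3/2}) E[X] tends to 0 (below the triangle threshold p ~ 1/n).


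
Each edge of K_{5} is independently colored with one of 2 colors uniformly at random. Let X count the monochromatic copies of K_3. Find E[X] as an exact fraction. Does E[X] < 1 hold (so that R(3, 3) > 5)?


E[X] = C(5, 3) · 2^{1 − 3} = 10 · 2^{−2} = 10/4.
As a reduced fraction: E[X] = 5/2 ≈ 2.5000.
Is E[X] < 1? NO.
Since E[X] ≥ 1, the first-moment bound is inconclusive at n = 5; it does NOT by itself certify R(3, 3) > 5.

E[X] = 5/2 ≈ 2.5000; E[X] ≥ 1; first-moment method inconclusive here.


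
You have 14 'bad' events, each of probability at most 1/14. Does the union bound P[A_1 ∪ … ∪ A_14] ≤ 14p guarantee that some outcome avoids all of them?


Union bound: P[∪_{i=1}^{14} A_i] ≤ Σ_i P[A_i] ≤ 14·p = 14·(1/14) = 1.
Numerically: 1 ≈ 1.00000.
Is 1 < 1? NO.
Since the bound 1 is ≥ 1, the union bound is uninformative here; it does NOT by itself certify existence.

14·p = 1 ≈ 1.00000; existence NOT certified by the union bound.


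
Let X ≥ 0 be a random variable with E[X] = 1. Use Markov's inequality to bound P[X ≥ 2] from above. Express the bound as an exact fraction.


μ = E[X] = 1, a = 2.
Markov: P[X ≥ 2] ≤ μ/a = (1)/2 = 1/2.
Numerically: ≈ 0.500.
(Since a = 2 > μ = 1.000, the bound 1/2 is < 1 and informative.)

P[X ≥ 2] ≤ 1/2 ≈ 0.500.


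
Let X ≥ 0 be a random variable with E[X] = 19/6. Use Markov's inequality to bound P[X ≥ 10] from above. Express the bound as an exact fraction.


μ = E[X] = 19/6, a = 10.
Markov: P[X ≥ 10] ≤ μ/a = (19/6)/10 = 19/60.
Numerically: ≈ 0.316667.
(Since a = 10 > μ = 3.166667, the bound 19/60 is < 1 and informative.)

P[X ≥ 10] ≤ 19/60 ≈ 0.316667.


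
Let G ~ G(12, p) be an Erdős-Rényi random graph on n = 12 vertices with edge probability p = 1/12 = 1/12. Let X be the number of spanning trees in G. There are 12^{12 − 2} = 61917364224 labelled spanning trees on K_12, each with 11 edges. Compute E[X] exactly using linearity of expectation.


K_12 has 12^{12 − 2} = 61917364224 labelled spanning trees.
For each such spanning tree H, let X_H = 1 if all 11 edges of H are present in G. Then P[X_H = 1] = p^{11} = (1/12)^{11} = 1/743008370688.
By linearity of expectation: E[X] = Σ_H E[X_H] = 61917364224 · p^{11} = 61917364224 · 1/743008370688 = 1/12.
Numerically: E[X] ≈ 0.08333.

E[X] = 61917364224 · (1/12)^{11} = 1/12 ≈ 0.08333.


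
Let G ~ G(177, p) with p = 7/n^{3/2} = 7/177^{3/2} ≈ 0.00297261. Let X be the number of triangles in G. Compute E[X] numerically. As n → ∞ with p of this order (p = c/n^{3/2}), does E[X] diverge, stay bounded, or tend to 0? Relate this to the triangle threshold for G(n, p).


Number of potential triangles: C(177, 3) = 908600.
Each occurs with probability p³ ≈ (0.00297261)³ ≈ 2.62672387e-08.
By linearity: E[X] = C(177, 3)·p³ ≈ 908600 · 2.62672387e-08 ≈ 0.023866.
Since α = 3/2 > 1, p = c/n^{3/2} = o(1/n) is below the triangle threshold p ~ 1/n. Asymptotically E[X] ~ (c³/6)·n^{3(1−α)} = (7³/6)·n^{-1.5} → 0, so by Markov's inequality G has no triangles w.h.p.

E[X] ≈ 0.023866; in regime p = Θ(1/n^{3/2}) E[X] tends to 0 (below the triangle threshold p ~ 1/n).


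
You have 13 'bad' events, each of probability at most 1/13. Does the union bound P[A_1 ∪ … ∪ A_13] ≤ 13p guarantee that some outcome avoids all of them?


Union bound: P[∪_{i=1}^{13} A_i] ≤ Σ_i P[A_i] ≤ 13·p = 13·(1/13) = 1.
Numerically: 1 ≈ 1.0000.
Is 1 < 1? NO.
Since the bound 1 is ≥ 1, the union bound is uninformative here; it does NOT by itself certify existence.

13·p = 1 ≈ 1.0000; existence NOT certified by the union bound.


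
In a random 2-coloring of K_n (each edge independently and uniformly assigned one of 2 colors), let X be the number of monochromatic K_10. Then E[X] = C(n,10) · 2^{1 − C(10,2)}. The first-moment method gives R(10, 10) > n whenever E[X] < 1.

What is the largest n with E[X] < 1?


We need C(n, 10) · 2^{1 − 45} < 1, i.e. C(n, 10) < 2^{45 − 1} = 17592186044416.
Check values of n near the boundary:
  n = 94: C(94, 10) = 9041256841903; 9041256841903 < 17592186044416? YES
  n = 95: C(95, 10) = 10104934117421; 10104934117421 < 17592186044416? YES
  n = 96: C(96, 10) = 11279926456656; 11279926456656 < 17592186044416? YES
  n = 97: C(97, 10) = 12576469727536; 12576469727536 < 17592186044416? YES
  n = 98: C(98, 10) = 14005614014756; 14005614014756 < 17592186044416? YES
  n = 99: C(99, 10) = 15579278510796; 15579278510796 < 17592186044416? YES
  n = 100: C(100, 10) = 17310309456440; 17310309456440 < 17592186044416? YES
  n = 101: C(101, 10) = 19212541264840; 19212541264840 < 17592186044416? NO
The largest n with C(n, 10) < 17592186044416 is n = 100 (where E[X] = 2163788682055/2199023255552 ≈ 0.9840). Hence R(10, 10) > 100, i.e. R(10, 10) ≥ 101.

Largest n = 100; hence R(10, 10) > 100.


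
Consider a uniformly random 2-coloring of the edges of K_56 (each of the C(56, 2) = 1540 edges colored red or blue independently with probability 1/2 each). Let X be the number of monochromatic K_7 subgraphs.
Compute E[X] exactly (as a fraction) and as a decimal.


Let X = Σ_S X_S over the C(56, 7) = 231917400 subsets S of size 7, where X_S = 1 if the K_7 on S is monochromatic.
For a fixed S, the K_7 on S has C(7, 2) = 21 edges. P[all 21 edges red] = (1/2)^21, and likewise for blue, so P[monochromatic] = 2·(1/2)^21 = 2^{1 − 21} = 1/1048576.
Summing: E[X] = C(56, 7) · 2^{1 − 21} = 231917400 · 1/1048576 = 28989675/131072.
Numerically: E[X] ≈ 221.173668.

E[X] = C(56,7)·2^(1−C(7,2)) = 28989675/131072 ≈ 221.173668.


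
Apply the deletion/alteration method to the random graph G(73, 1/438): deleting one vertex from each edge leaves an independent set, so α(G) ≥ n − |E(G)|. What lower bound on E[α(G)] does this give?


E[|E(G)|] = C(73, 2)·p = 2628 · (1/438) = 6.
E[α(G)] ≥ n − E[|E(G)|] = 73 − 6 = 67.
Numerically: ≈ 67.000.
(This is only a lower bound; the true E[α(G)] may be larger.)

E[α(G)] ≥ 67 ≈ 67.000.


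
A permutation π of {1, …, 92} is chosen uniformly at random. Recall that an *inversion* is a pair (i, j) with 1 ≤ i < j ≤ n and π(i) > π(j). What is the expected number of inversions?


Write X = Σ X_I over the C(92, 2) = 4186 pairs i < j, with X_I the indicator of one inversion.
There are 4186 indicators.
For each fixed pair i < j, the values π(i) and π(j) are two distinct elements of {1, …, 92} in uniformly random order; by symmetry P[π(i) > π(j)] = 1/2.
By linearity: E[X] = 4186 · (1/2) = C(92, 2) · (1/2) = 4186/2 = 2093 ≈ 2093.000000.

E[X] = 2093 = 2093.000000.


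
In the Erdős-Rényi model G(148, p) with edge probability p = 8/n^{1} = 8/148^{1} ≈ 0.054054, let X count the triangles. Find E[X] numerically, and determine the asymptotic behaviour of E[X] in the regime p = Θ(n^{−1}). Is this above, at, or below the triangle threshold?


Number of potential triangles: C(148, 3) = 529396.
Each occurs with probability p³ ≈ (0.054054)³ ≈ 1.5793734e-04.
By linearity: E[X] = C(148, 3)·p³ ≈ 529396 · 1.5793734e-04 ≈ 83.61140.
Here α = 1, so p = 8/n is exactly at the triangle threshold p ~ 1/n. Asymptotically E[X] → c³/6 = 8³/6 = 256/3 ≈ 85.33333, a bounded constant. In this regime the triangle count is asymptotically Poisson(c³/6).

E[X] ≈ 83.61140; in regime p = Θ(1/n^{1}) E[X] stays bounded (at the triangle threshold p ~ 1/n).


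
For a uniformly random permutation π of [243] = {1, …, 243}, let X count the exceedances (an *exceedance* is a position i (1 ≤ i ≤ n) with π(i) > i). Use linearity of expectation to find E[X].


Write X = Σ_{i=1}^{243} X_i, where X_i = 1_{π(i) > i}.
For each fixed i, π(i) is uniform over {1, …, 243} (marginal of a uniform permutation), so P[π(i) > i] = (n − i)/n. Summing: Σ_{i=1}^{243} (n − i)/n = (0 + 1 + … + 242)/243 = 243(243 − 1)/(2·243) = (243 − 1)/2.
Hence E[X] = Σ_{i=1}^{243} (243 − i)/243 = 121 ≈ 121.000.

E[X] = 121 = 121.000.


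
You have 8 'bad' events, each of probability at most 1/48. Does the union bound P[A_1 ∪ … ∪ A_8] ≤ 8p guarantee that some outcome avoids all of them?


Union bound: P[∪_{i=1}^{8} A_i] ≤ Σ_i P[A_i] ≤ 8·p = 8·(1/48) = 1/6.
Numerically: 1/6 ≈ 0.16667.
Is 1/6 < 1? YES.
Since P[∪ A_i] ≤ 1/6 < 1, the complement has P[∩ A_i^c] ≥ 1 − 1/6 = 5/6 > 0, so some outcome avoids every A_i.

8·p = 1/6 ≈ 0.16667; existence CERTIFIED by the union bound.


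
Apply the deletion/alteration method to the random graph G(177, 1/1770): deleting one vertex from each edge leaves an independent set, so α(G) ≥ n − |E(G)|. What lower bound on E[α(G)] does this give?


E[|E(G)|] = C(177, 2)·p = 15576 · (1/1770) = 44/5.
E[α(G)] ≥ n − E[|E(G)|] = 177 − 44/5 = 841/5.
Numerically: ≈ 168.2000.
(This is only a lower bound; the true E[α(G)] may be larger.)

E[α(G)] ≥ 841/5 ≈ 168.2000.


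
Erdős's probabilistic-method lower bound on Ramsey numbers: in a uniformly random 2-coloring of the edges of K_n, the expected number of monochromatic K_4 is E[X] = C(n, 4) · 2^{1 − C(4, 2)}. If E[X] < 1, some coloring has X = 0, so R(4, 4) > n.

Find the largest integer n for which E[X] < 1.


We need C(n, 4) · 2^{1 − 6} < 1, i.e. C(n, 4) < 2^{6 − 1} = 32.
Check values of n near the boundary:
  n = 4: C(4, 4) = 1; 1 < 32? YES
  n = 5: C(5, 4) = 5; 5 < 32? YES
  n = 6: C(6, 4) = 15; 15 < 32? YES
  n = 7: C(7, 4) = 35; 35 < 32? NO
The largest n with C(n, 4) < 32 is n = 6 (where E[X] = 15/32 ≈ 0.469). Hence R(4, 4) > 6, i.e. R(4, 4) ≥ 7.

Largest n = 6; hence R(4, 4) > 6.


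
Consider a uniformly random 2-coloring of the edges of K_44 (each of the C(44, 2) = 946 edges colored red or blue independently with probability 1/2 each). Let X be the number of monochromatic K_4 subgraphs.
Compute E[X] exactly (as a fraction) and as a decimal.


Let X = Σ_S X_S over the C(44, 4) = 135751 subsets S of size 4, where X_S = 1 if the K_4 on S is monochromatic.
For a fixed S, the K_4 on S has C(4, 2) = 6 edges. P[all 6 edges red] = (1/2)^6, and likewise for blue, so P[monochromatic] = 2·(1/2)^6 = 2^{1 − 6} = 1/32.
Summing: E[X] = C(44, 4) · 2^{1 − 6} = 135751 · 1/32 = 135751/32.
Numerically: E[X] ≈ 4242.218750.

E[X] = C(44,4)·2^(1−C(4,2)) = 135751/32 ≈ 4242.218750.


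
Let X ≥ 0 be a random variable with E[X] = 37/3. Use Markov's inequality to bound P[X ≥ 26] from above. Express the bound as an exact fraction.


μ = E[X] = 37/3, a = 26.
Markov: P[X ≥ 26] ≤ μ/a = (37/3)/26 = 37/78.
Numerically: ≈ 0.47436.
(Since a = 26 > μ = 12.33333, the bound 37/78 is < 1 and informative.)

P[X ≥ 26] ≤ 37/78 ≈ 0.47436.


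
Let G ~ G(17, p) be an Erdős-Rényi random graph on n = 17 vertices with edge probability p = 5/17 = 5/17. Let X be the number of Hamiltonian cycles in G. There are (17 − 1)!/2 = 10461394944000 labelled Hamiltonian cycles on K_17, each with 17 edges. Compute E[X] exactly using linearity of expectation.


K_17 has (17 − 1)!/2 = 10461394944000 labelled Hamiltonian cycles.
For each such Hamiltonian cycle H, let X_H = 1 if all 17 edges of H are present in G. Then P[X_H = 1] = p^{17} = (5/17)^{17} = 762939453125/827240261886336764177.
By linearity of expectation: E[X] = Σ_H E[X_H] = 10461394944000 · p^{17} = 10461394944000 · 762939453125/827240261886336764177 = 7981410937500000000000000/827240261886336764177.
Numerically: E[X] ≈ 9.65e+03.

E[X] = 10461394944000 · (5/17)^{17} = 7981410937500000000000000/827240261886336764177 ≈ 9.65e+03.


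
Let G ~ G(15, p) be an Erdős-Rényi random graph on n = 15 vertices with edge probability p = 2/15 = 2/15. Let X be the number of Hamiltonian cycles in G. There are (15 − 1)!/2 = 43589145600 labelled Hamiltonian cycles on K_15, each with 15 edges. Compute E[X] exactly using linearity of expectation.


K_15 has (15 − 1)!/2 = 43589145600 labelled Hamiltonian cycles.
For each such Hamiltonian cycle H, let X_H = 1 if all 15 edges of H are present in G. Then P[X_H = 1] = p^{15} = (2/15)^{15} = 32768/437893890380859375.
Summing the indicators: E[X] = Σ_H E[X_H] = 43589145600 · p^{15} = 43589145600 · 32768/437893890380859375 = 235115905024/72081298828125.
Numerically: E[X] ≈ 0.003262.

E[X] = 43589145600 · (2/15)^{15} = 235115905024/72081298828125 ≈ 0.003262.


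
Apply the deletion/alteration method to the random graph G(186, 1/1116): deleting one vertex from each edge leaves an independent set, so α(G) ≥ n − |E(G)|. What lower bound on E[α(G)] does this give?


E[|E(G)|] = C(186, 2)·p = 17205 · (1/1116) = 185/12.
E[α(G)] ≥ n − E[|E(G)|] = 186 − 185/12 = 2047/12.
Numerically: ≈ 170.58333.
(This is only a lower bound; the true E[α(G)] may be larger.)

E[α(G)] ≥ 2047/12 ≈ 170.58333.


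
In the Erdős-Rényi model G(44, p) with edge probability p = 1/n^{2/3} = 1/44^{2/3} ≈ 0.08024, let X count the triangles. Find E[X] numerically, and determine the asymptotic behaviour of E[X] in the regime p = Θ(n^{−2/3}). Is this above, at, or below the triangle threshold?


Number of potential triangles: C(44, 3) = 13244.
Each occurs with probability p³ ≈ (0.08024)³ ≈ 5.165289e-04.
By linearity: E[X] = C(44, 3)·p³ ≈ 13244 · 5.165289e-04 ≈ 6.8409.
Since α = 2/3 < 1, p = c/n^{2/3} ≫ 1/n is above the triangle threshold p ~ 1/n. Asymptotically E[X] ~ (c³/6)·n^{3(1−α)} = (1³/6)·n^{1} → ∞; triangles are abundant w.h.p.

E[X] ≈ 6.8409; in regime p = Θ(1/n^{2/3}) E[X] diverges (above the triangle threshold p ~ 1/n).


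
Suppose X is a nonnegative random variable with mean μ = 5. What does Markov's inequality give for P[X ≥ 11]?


μ = E[X] = 5, a = 11.
Markov: P[X ≥ 11] ≤ μ/a = (5)/11 = 5/11.
Numerically: ≈ 0.454545.
(Since a = 11 > μ = 5.000000, the bound 5/11 is < 1 and informative.)

P[X ≥ 11] ≤ 5/11 ≈ 0.454545.


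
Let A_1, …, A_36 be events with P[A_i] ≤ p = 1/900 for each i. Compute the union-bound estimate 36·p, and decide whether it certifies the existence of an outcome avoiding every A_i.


Union bound: P[∪_{i=1}^{36} A_i] ≤ Σ_i P[A_i] ≤ 36·p = 36·(1/900) = 1/25.
Numerically: 1/25 ≈ 0.04000.
Is 1/25 < 1? YES.
Since P[∪ A_i] ≤ 1/25 < 1, the complement has P[∩ A_i^c] ≥ 1 − 1/25 = 24/25 > 0, so some outcome avoids every A_i.

36·p = 1/25 ≈ 0.04000; existence CERTIFIED by the union bound.


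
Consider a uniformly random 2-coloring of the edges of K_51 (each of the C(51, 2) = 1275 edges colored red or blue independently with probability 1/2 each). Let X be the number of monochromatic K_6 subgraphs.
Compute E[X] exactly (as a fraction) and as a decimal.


Let X = Σ_S X_S over the C(51, 6) = 18009460 subsets S of size 6, where X_S = 1 if the K_6 on S is monochromatic.
For a fixed S, the K_6 on S has C(6, 2) = 15 edges. P[all 15 edges red] = (1/2)^15, and likewise for blue, so P[monochromatic] = 2·(1/2)^15 = 2^{1 − 15} = 1/16384.
By linearity of expectation: E[X] = C(51, 6) · 2^{1 − 15} = 18009460 · 1/16384 = 4502365/4096.
Numerically: E[X] ≈ 1099.21021.

E[X] = C(51,6)·2^(1−C(6,2)) = 4502365/4096 ≈ 1099.21021.


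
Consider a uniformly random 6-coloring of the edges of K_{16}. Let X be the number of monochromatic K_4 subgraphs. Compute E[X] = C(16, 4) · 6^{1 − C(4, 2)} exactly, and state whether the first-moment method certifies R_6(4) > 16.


E[X] = C(16, 4) · 6^{1 − 6} = 1820 · 6^{−5} = 1820/7776.
As a reduced fraction: E[X] = 455/1944 ≈ 0.23405.
Is E[X] < 1? YES.
Since E[X] < 1, there exists a 6-coloring of K_{16} with no monochromatic K_4; hence R_6(4) > 16.

E[X] = 455/1944 ≈ 0.23405; E[X] < 1, so R_6(4) > 16.


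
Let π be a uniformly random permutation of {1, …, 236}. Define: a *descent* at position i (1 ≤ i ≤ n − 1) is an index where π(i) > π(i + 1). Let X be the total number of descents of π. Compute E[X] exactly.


Write X = Σ X_I over i = 1, …, 235, with X_I the indicator of one descent.
There are 235 indicators.
For each fixed i, the pair (π(i), π(i+1)) is a uniformly random ordered pair of distinct values from {1, …, 236}; by symmetry P[π(i) > π(i+1)] = 1/2.
By linearity: E[X] = 235 · (1/2) = (236 − 1) · (1/2) = 235/2 ≈ 117.500000.

E[X] = 235/2 = 117.500000.


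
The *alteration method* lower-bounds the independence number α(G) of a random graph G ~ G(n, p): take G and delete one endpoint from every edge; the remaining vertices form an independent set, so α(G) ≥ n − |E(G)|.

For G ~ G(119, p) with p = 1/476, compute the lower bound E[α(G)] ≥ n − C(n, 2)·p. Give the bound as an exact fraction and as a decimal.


E[|E(G)|] = C(119, 2)·p = 7021 · (1/476) = 59/4.
E[α(G)] ≥ n − E[|E(G)|] = 119 − 59/4 = 417/4.
Numerically: ≈ 104.25000.
(This is only a lower bound; the true E[α(G)] may be larger.)

E[α(G)] ≥ 417/4 ≈ 104.25000.


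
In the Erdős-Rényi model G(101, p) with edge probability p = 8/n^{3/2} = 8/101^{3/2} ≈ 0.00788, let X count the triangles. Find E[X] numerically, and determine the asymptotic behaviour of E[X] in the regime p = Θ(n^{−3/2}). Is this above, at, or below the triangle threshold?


Number of potential triangles: C(101, 3) = 166650.
Each occurs with probability p³ ≈ (0.00788)³ ≈ 4.89580e-07.
By linearity: E[X] = C(101, 3)·p³ ≈ 166650 · 4.89580e-07 ≈ 0.082.
Since α = 3/2 > 1, p = c/n^{3/2} = o(1/n) is below the triangle threshold p ~ 1/n. Asymptotically E[X] ~ (c³/6)·n^{3(1−α)} = (8³/6)·n^{-1.5} → 0, so by Markov's inequality G has no triangles w.h.p.

E[X] ≈ 0.082; in regime p = Θ(1/n^{3/2}) E[X] tends to 0 (below the triangle threshold p ~ 1/n).


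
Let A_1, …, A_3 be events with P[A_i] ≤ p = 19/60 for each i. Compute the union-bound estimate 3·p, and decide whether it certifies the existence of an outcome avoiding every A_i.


Union bound: P[∪_{i=1}^{3} A_i] ≤ Σ_i P[A_i] ≤ 3·p = 3·(19/60) = 19/20.
Numerically: 19/20 ≈ 0.950.
Is 19/20 < 1? YES.
Since P[∪ A_i] ≤ 19/20 < 1, the complement has P[∩ A_i^c] ≥ 1 − 19/20 = 1/20 > 0, so some outcome avoids every A_i.

3·p = 19/20 ≈ 0.950; existence CERTIFIED by the union bound.


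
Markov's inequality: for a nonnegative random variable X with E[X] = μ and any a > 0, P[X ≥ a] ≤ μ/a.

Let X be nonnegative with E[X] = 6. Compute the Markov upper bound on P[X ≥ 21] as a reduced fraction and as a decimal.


μ = E[X] = 6, a = 21.
Markov: P[X ≥ 21] ≤ μ/a = (6)/21 = 2/7.
Numerically: ≈ 0.28571.
(Since a = 21 > μ = 6.00000, the bound 2/7 is < 1 and informative.)

P[X ≥ 21] ≤ 2/7 ≈ 0.28571.


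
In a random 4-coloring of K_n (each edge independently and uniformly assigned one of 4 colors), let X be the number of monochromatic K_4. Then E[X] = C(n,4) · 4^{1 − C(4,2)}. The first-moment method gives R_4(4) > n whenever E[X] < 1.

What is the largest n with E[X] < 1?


We need C(n, 4) · 4^{1 − 6} < 1, i.e. C(n, 4) < 4^{6 − 1} = 1024.
Check values of n near the boundary:
  n = 9: C(9, 4) = 126; 126 < 1024? YES
  n = 10: C(10, 4) = 210; 210 < 1024? YES
  n = 11: C(11, 4) = 330; 330 < 1024? YES
  n = 12: C(12, 4) = 495; 495 < 1024? YES
  n = 13: C(13, 4) = 715; 715 < 1024? YES
  n = 14: C(14, 4) = 1001; 1001 < 1024? YES
  n = 15: C(15, 4) = 1365; 1365 < 1024? NO
  n = 16: C(16, 4) = 1820; 1820 < 1024? NO
  n = 17: C(17, 4) = 2380; 2380 < 1024? NO
The largest n with C(n, 4) < 1024 is n = 14 (where E[X] = 1001/1024 ≈ 0.97754). Hence R_4(4) > 14, i.e. R_4(4) ≥ 15.

Largest n = 14; hence R_4(4) > 14.


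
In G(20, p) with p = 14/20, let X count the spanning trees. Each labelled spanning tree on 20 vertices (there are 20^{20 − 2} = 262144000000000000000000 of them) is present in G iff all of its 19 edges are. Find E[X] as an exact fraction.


K_20 has 20^{20 − 2} = 262144000000000000000000 labelled spanning trees.
For each such spanning tree H, let X_H = 1 if all 19 edges of H are present in G. Then P[X_H = 1] = p^{19} = (7/10)^{19} = 11398895185373143/10000000000000000000.
By linearity of expectation: E[X] = Σ_H E[X_H] = 262144000000000000000000 · p^{19} = 262144000000000000000000 · 11398895185373143/10000000000000000000 = 1494075989737228599296/5.
Numerically: E[X] ≈ 2.99e+20.

E[X] = 262144000000000000000000 · (7/10)^{19} = 1494075989737228599296/5 ≈ 2.99e+20.


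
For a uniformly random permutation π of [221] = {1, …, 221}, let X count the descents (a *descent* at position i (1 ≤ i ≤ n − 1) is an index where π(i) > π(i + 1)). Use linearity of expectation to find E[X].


Write X = Σ X_I over i = 1, …, 220, with X_I the indicator of one descent.
There are 220 indicators.
For each fixed i, the pair (π(i), π(i+1)) is a uniformly random ordered pair of distinct values from {1, …, 221}; by symmetry P[π(i) > π(i+1)] = 1/2.
By linearity: E[X] = 220 · (1/2) = (221 − 1) · (1/2) = 110 ≈ 110.000.

E[X] = 110 = 110.000.


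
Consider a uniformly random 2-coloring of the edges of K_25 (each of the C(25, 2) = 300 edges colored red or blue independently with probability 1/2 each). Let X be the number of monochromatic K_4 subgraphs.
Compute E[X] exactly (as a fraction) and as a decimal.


Let X = Σ_S X_S over the C(25, 4) = 12650 subsets S of size 4, where X_S = 1 if the K_4 on S is monochromatic.
For a fixed S, the K_4 on S has C(4, 2) = 6 edges. P[all 6 edges red] = (1/2)^6, and likewise for blue, so P[monochromatic] = 2·(1/2)^6 = 2^{1 − 6} = 1/32.
By linearity of expectation: E[X] = C(25, 4) · 2^{1 − 6} = 12650 · 1/32 = 6325/16.
Numerically: E[X] ≈ 395.31250.

E[X] = C(25,4)·2^(1−C(4,2)) = 6325/16 ≈ 395.31250.


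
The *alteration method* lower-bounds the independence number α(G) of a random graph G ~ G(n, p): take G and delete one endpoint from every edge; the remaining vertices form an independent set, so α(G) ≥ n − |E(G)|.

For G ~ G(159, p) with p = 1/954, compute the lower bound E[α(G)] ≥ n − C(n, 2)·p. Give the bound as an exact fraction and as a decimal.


E[|E(G)|] = C(159, 2)·p = 12561 · (1/954) = 79/6.
E[α(G)] ≥ n − E[|E(G)|] = 159 − 79/6 = 875/6.
Numerically: ≈ 145.8333.
(This is only a lower bound; the true E[α(G)] may be larger.)

E[α(G)] ≥ 875/6 ≈ 145.8333.


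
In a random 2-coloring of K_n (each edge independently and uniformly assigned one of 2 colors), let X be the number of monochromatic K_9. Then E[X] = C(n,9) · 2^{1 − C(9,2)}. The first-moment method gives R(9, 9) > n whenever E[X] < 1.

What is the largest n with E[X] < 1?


We need C(n, 9) · 2^{1 − 36} < 1, i.e. C(n, 9) < 2^{36 − 1} = 34359738368.
Check values of n near the boundary:
  n = 63: C(63, 9) = 23667689815; 23667689815 < 34359738368? YES
  n = 64: C(64, 9) = 27540584512; 27540584512 < 34359738368? YES
  n = 65: C(65, 9) = 31966749880; 31966749880 < 34359738368? YES
  n = 66: C(66, 9) = 37014131440; 37014131440 < 34359738368? NO
The largest n with C(n, 9) < 34359738368 is n = 65 (where E[X] = 3995843735/4294967296 ≈ 0.93035). Hence R(9, 9) > 65, i.e. R(9, 9) ≥ 66.

Largest n = 65; hence R(9, 9) > 65.


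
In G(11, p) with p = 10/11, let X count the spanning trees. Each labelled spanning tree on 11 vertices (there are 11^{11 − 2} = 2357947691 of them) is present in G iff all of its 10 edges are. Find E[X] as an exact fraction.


K_11 has 11^{11 − 2} = 2357947691 labelled spanning trees.
For each such spanning tree H, let X_H = 1 if all 10 edges of H are present in G. Then P[X_H = 1] = p^{10} = (10/11)^{10} = 10000000000/25937424601.
By linearity: E[X] = Σ_H E[X_H] = 2357947691 · p^{10} = 2357947691 · 10000000000/25937424601 = 10000000000/11.
Numerically: E[X] ≈ 9.091e+08.

E[X] = 2357947691 · (10/11)^{10} = 10000000000/11 ≈ 9.091e+08.


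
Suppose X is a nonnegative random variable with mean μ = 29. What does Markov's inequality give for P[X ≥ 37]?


μ = E[X] = 29, a = 37.
Markov: P[X ≥ 37] ≤ μ/a = (29)/37 = 29/37.
Numerically: ≈ 0.78378.
(Since a = 37 > μ = 29.00000, the bound 29/37 is < 1 and informative.)

P[X ≥ 37] ≤ 29/37 ≈ 0.78378.


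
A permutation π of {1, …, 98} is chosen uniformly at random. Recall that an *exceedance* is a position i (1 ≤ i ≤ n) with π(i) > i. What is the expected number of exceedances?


Write X = Σ_{i=1}^{98} X_i, where X_i = 1_{π(i) > i}.
For each fixed i, π(i) is uniform over {1, …, 98} (marginal of a uniform permutation), so P[π(i) > i] = (n − i)/n. Summing: Σ_{i=1}^{98} (n − i)/n = (0 + 1 + … + 97)/98 = 98(98 − 1)/(2·98) = (98 − 1)/2.
Hence E[X] = Σ_{i=1}^{98} (98 − i)/98 = 97/2 ≈ 48.500.

E[X] = 97/2 = 48.500.


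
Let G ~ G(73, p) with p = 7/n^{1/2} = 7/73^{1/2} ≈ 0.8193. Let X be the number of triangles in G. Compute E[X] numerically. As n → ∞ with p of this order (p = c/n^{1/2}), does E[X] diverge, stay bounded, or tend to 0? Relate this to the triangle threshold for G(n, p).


Number of potential triangles: C(73, 3) = 62196.
Each occurs with probability p³ ≈ (0.8193)³ ≈ 5.499331e-01.
By linearity: E[X] = C(73, 3)·p³ ≈ 62196 · 5.499331e-01 ≈ 34203.6367.
Since α = 1/2 < 1, p = c/n^{1/2} ≫ 1/n is above the triangle threshold p ~ 1/n. Asymptotically E[X] ~ (c³/6)·n^{3(1−α)} = (7³/6)·n^{1.5} → ∞; triangles are abundant w.h.p.

E[X] ≈ 34203.6367; in regime p = Θ(1/n^{1/2}) E[X] diverges (above the triangle threshold p ~ 1/n).


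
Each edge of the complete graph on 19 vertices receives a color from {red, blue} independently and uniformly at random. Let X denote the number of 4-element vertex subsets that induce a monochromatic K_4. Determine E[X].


Let X = Σ_S X_S over the C(19, 4) = 3876 subsets S of size 4, where X_S = 1 if the K_4 on S is monochromatic.
For a fixed S, the K_4 on S has C(4, 2) = 6 edges. P[all 6 edges red] = (1/2)^6, and likewise for blue, so P[monochromatic] = 2·(1/2)^6 = 2^{1 − 6} = 1/32.
By linearity of expectation: E[X] = C(19, 4) · 2^{1 − 6} = 3876 · 1/32 = 969/8.
Numerically: E[X] ≈ 121.1250.

E[X] = C(19,4)·2^(1−C(4,2)) = 969/8 ≈ 121.1250.


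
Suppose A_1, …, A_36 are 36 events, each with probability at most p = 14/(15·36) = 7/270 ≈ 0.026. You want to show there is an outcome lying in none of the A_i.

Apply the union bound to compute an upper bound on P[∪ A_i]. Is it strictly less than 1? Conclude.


Union bound: P[∪_{i=1}^{36} A_i] ≤ Σ_i P[A_i] ≤ 36·p = 36·(7/270) = 14/15.
Numerically: 14/15 ≈ 0.933.
Is 14/15 < 1? YES.
Since P[∪ A_i] ≤ 14/15 < 1, the complement has P[∩ A_i^c] ≥ 1 − 14/15 = 1/15 > 0, so some outcome avoids every A_i.

36·p = 14/15 ≈ 0.933; existence CERTIFIED by the union bound.


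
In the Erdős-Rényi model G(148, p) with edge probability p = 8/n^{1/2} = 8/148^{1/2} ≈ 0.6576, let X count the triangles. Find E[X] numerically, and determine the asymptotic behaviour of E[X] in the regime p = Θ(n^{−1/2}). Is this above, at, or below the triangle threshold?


Number of potential triangles: C(148, 3) = 529396.
Each occurs with probability p³ ≈ (0.6576)³ ≈ 2.843658e-01.
By linearity: E[X] = C(148, 3)·p³ ≈ 529396 · 2.843658e-01 ≈ 150542.1255.
Since α = 1/2 < 1, p = c/n^{1/2} ≫ 1/n is above the triangle threshold p ~ 1/n. Asymptotically E[X] ~ (c³/6)·n^{3(1−α)} = (8³/6)·n^{1.5} → ∞; triangles are abundant w.h.p.

E[X] ≈ 150542.1255; in regime p = Θ(1/n^{1/2}) E[X] diverges (above the triangle threshold p ~ 1/n).


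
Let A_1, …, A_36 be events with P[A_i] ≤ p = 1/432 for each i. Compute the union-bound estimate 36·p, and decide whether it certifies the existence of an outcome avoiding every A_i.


Union bound: P[∪_{i=1}^{36} A_i] ≤ Σ_i P[A_i] ≤ 36·p = 36·(1/432) = 1/12.
Numerically: 1/12 ≈ 0.08333.
Is 1/12 < 1? YES.
Since P[∪ A_i] ≤ 1/12 < 1, the complement has P[∩ A_i^c] ≥ 1 − 1/12 = 11/12 > 0, so some outcome avoids every A_i.

36·p = 1/12 ≈ 0.08333; existence CERTIFIED by the union bound.


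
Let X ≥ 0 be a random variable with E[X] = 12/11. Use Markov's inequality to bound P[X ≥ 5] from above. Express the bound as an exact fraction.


μ = E[X] = 12/11, a = 5.
Markov: P[X ≥ 5] ≤ μ/a = (12/11)/5 = 12/55.
Numerically: ≈ 0.21818.
(Since a = 5 > μ = 1.09091, the bound 12/55 is < 1 and informative.)

P[X ≥ 5] ≤ 12/55 ≈ 0.21818.


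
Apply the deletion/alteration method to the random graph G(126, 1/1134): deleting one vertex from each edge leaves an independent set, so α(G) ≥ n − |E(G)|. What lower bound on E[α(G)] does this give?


E[|E(G)|] = C(126, 2)·p = 7875 · (1/1134) = 125/18.
E[α(G)] ≥ n − E[|E(G)|] = 126 − 125/18 = 2143/18.
Numerically: ≈ 119.05556.
(This is only a lower bound; the true E[α(G)] may be larger.)

E[α(G)] ≥ 2143/18 ≈ 119.05556.


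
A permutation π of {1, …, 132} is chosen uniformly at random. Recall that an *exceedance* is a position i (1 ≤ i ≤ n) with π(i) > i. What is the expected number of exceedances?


Write X = Σ_{i=1}^{132} X_i, where X_i = 1_{π(i) > i}.
For each fixed i, π(i) is uniform over {1, …, 132} (marginal of a uniform permutation), so P[π(i) > i] = (n − i)/n. Summing: Σ_{i=1}^{132} (n − i)/n = (0 + 1 + … + 131)/132 = 132(132 − 1)/(2·132) = (132 − 1)/2.
Hence E[X] = Σ_{i=1}^{132} (132 − i)/132 = 131/2 ≈ 65.500.

E[X] = 131/2 = 65.500.


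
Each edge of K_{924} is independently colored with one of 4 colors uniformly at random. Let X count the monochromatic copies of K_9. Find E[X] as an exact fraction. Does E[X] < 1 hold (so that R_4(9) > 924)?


E[X] = C(924, 9) · 4^{1 − 36} = 1301104023557231577684 · 4^{−35} = 1301104023557231577684/1180591620717411303424.
As a reduced fraction: E[X] = 325276005889307894421/295147905179352825856 ≈ 1.102078.
Is E[X] < 1? NO.
Since E[X] ≥ 1, the first-moment bound is inconclusive at n = 924; it does NOT by itself certify R_4(9) > 924.

E[X] = 325276005889307894421/295147905179352825856 ≈ 1.102078; E[X] ≥ 1; first-moment method inconclusive here.


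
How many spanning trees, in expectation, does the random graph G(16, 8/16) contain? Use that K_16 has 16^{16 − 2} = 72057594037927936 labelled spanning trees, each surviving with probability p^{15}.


K_16 has 16^{16 − 2} = 72057594037927936 labelled spanning trees.
For each such spanning tree H, let X_H = 1 if all 15 edges of H are present in G. Then P[X_H = 1] = p^{15} = (1/2)^{15} = 1/32768.
Summing the indicators: E[X] = Σ_H E[X_H] = 72057594037927936 · p^{15} = 72057594037927936 · 1/32768 = 2199023255552.
Numerically: E[X] ≈ 2.2e+12.

E[X] = 72057594037927936 · (1/2)^{15} = 2199023255552 ≈ 2.2e+12.


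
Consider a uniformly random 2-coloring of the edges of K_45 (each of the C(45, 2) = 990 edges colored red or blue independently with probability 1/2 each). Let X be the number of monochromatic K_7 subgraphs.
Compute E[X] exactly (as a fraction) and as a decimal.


Let X = Σ_S X_S over the C(45, 7) = 45379620 subsets S of size 7, where X_S = 1 if the K_7 on S is monochromatic.
For a fixed S, the K_7 on S has C(7, 2) = 21 edges. P[all 21 edges red] = (1/2)^21, and likewise for blue, so P[monochromatic] = 2·(1/2)^21 = 2^{1 − 21} = 1/1048576.
Summing: E[X] = C(45, 7) · 2^{1 − 21} = 45379620 · 1/1048576 = 11344905/262144.
Numerically: E[X] ≈ 43.2774.

E[X] = C(45,7)·2^(1−C(7,2)) = 11344905/262144 ≈ 43.2774.


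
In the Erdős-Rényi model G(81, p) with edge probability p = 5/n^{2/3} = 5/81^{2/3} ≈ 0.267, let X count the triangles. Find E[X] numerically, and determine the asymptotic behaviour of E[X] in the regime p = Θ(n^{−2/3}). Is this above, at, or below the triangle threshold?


Number of potential triangles: C(81, 3) = 85320.
Each occurs with probability p³ ≈ (0.267)³ ≈ 1.90520e-02.
By linearity: E[X] = C(81, 3)·p³ ≈ 85320 · 1.90520e-02 ≈ 1625.514.
Since α = 2/3 < 1, p = c/n^{2/3} ≫ 1/n is above the triangle threshold p ~ 1/n. Asymptotically E[X] ~ (c³/6)·n^{3(1−α)} = (5³/6)·n^{1} → ∞; triangles are abundant w.h.p.

E[X] ≈ 1625.514; in regime p = Θ(1/n^{2/3}) E[X] diverges (above the triangle threshold p ~ 1/n).


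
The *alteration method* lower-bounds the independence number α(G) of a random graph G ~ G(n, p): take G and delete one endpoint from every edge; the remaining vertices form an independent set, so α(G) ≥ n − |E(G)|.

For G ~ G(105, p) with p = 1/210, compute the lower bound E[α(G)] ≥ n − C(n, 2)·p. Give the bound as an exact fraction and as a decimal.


E[|E(G)|] = C(105, 2)·p = 5460 · (1/210) = 26.
E[α(G)] ≥ n − E[|E(G)|] = 105 − 26 = 79.
Numerically: ≈ 79.000000.
(This is only a lower bound; the true E[α(G)] may be larger.)

E[α(G)] ≥ 79 ≈ 79.000000.


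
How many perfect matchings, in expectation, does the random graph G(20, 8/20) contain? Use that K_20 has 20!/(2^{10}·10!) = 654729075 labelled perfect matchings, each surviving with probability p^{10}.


K_20 has 20!/(2^{10}·10!) = 654729075 labelled perfect matchings.
For each such perfect matching H, let X_H = 1 if all 10 edges of H are present in G. Then P[X_H = 1] = p^{10} = (2/5)^{10} = 1024/9765625.
Summing the indicators: E[X] = Σ_H E[X_H] = 654729075 · p^{10} = 654729075 · 1024/9765625 = 26817702912/390625.
Numerically: E[X] ≈ 6.865e+04.

E[X] = 654729075 · (2/5)^{10} = 26817702912/390625 ≈ 6.865e+04.


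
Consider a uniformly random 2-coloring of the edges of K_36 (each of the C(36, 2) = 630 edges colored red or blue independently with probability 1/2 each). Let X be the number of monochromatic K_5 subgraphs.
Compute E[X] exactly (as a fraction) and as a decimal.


Let X = Σ_S X_S over the C(36, 5) = 376992 subsets S of size 5, where X_S = 1 if the K_5 on S is monochromatic.
For a fixed S, the K_5 on S has C(5, 2) = 10 edges. P[all 10 edges red] = (1/2)^10, and likewise for blue, so P[monochromatic] = 2·(1/2)^10 = 2^{1 − 10} = 1/512.
Summing: E[X] = C(36, 5) · 2^{1 − 10} = 376992 · 1/512 = 11781/16.
Numerically: E[X] ≈ 736.31250.

E[X] = C(36,5)·2^(1−C(5,2)) = 11781/16 ≈ 736.31250.
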